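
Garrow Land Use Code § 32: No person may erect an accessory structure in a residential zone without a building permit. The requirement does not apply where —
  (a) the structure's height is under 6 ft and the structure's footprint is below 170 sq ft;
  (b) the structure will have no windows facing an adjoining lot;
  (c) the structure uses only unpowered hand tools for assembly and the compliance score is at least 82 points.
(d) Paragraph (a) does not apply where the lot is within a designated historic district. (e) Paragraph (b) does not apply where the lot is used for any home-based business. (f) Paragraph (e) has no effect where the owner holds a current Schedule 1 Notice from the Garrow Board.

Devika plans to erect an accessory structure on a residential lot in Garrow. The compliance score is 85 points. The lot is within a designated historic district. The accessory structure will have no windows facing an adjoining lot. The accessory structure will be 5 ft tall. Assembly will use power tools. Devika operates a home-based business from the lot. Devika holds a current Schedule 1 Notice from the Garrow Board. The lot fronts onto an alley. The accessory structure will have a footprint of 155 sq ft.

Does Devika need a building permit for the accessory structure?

No — exception (b) applies; Devika does not need a building permit.

All of (a)'s requirements are met (the structure's height is 5 ft, under the 6 ft limit; the structure's footprint is 155 sq ft, below the 170 sq ft limit). However, paragraph (d) must be considered: (d) operates against (a): the lot is in a historic district. So (a) is unavailable.
Exception (b)'s conditions are all satisfied: no windows face an adjoining lot. Considering the limiting provisions: (e) applies (a home-based business operates on the lot), but is overridden by (f): (f) operates against (e): a current Schedule 1 Notice is held. (b) remains available.
Exception (c) does not apply: assembly uses power tools.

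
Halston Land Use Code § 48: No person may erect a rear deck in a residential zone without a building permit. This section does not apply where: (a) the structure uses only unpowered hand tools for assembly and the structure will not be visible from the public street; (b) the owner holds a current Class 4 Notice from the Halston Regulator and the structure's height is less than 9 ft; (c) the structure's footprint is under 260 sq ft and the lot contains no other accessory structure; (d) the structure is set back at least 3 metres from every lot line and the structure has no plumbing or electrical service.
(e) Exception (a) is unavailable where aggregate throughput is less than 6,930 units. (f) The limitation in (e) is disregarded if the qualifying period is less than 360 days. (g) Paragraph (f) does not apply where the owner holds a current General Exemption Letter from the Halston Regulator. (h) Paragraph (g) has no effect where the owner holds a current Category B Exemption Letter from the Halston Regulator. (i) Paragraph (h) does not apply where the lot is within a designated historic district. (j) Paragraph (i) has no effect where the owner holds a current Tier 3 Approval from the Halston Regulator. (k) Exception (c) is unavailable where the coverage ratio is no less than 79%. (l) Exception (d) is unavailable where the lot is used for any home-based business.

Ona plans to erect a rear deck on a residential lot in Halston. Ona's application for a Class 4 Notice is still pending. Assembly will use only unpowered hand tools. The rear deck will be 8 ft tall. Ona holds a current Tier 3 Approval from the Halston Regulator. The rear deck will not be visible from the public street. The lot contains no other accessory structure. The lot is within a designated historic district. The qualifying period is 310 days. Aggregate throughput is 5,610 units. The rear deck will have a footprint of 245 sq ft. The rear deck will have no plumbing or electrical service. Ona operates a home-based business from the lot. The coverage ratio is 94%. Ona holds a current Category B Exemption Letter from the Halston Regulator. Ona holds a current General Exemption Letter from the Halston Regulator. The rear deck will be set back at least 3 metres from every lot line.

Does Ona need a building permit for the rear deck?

Exception (a)'s conditions are all satisfied: assembly uses only hand tools; the structure will not be visible from the street. Considering the limiting provisions: (e) would limit (a) — aggregate throughput is 5,610 units, less than the 6,930 units limit — but (f) sets (e) aside: (f) operates against (e): the qualifying period is 310 days, less than the 360 days limit. (g) applies (a current General Exemption Letter is held), but is itself disapplied by (h): (h) is triggered — a current Category B Exemption Letter is held. (i) operates (the lot is in a historic district), but is set aside by (j): (j) operates against (i): a current Tier 3 Approval is held. (a) remains available.
Exception (b) requires that the owner holds a current Class 4 Notice from the Halston Regulator; but no current Class 4 Notice is held, so (b) is unavailable.
Exception (c)'s conditions are all satisfied: the structure's footprint is 245 sq ft, under the 260 sq ft limit; the lot has no other accessory structure. But applying paragraph (k): (k) operates against (c): the coverage ratio is 94%, meeting the 79% threshold. Exception (c) does not apply.
All of (d)'s requirements are met (the setback is at least 3 m on every side; there is no plumbing or electrical service). Turning to paragraph (l): (l) applies — a home-based business operates on the lot. Exception (d) does not apply.

No — exception (a) applies; Ona does not need a building permit.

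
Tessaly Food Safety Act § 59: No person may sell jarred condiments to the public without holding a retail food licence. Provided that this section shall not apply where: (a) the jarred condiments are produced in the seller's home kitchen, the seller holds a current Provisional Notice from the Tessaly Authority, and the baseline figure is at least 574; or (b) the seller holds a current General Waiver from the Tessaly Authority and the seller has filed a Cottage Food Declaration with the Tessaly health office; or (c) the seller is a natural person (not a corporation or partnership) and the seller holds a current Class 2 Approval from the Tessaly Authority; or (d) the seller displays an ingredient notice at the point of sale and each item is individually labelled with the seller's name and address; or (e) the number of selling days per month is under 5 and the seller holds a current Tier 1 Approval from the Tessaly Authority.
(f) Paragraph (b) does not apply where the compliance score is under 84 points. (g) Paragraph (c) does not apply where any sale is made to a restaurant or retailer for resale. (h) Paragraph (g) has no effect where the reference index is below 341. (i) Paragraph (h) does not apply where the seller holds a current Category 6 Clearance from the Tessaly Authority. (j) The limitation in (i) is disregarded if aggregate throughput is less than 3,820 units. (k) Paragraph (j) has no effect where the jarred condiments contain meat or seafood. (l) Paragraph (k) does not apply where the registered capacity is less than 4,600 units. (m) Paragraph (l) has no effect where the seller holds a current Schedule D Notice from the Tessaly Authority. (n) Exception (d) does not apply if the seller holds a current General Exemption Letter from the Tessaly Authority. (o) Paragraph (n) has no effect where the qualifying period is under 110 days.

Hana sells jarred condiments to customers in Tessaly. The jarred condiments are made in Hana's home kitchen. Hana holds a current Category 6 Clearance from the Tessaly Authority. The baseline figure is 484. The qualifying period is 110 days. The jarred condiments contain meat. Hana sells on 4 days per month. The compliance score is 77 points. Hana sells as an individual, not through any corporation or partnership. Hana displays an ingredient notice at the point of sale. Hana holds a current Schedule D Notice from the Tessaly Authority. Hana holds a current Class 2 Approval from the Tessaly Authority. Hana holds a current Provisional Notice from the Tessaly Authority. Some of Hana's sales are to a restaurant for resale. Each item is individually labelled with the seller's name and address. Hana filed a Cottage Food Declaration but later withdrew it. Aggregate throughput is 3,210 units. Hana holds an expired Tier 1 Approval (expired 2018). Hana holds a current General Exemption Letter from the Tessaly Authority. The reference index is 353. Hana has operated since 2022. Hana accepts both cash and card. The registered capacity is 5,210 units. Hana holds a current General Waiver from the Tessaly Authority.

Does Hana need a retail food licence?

Yes — Hana must hold a retail food licence.

Exception (a) requires that the baseline figure is at least 574; but the baseline figure is 484, short of 574, so (a) is unavailable.
Exception (b) fails — the Cottage Food Declaration was withdrawn.
Exception (c) is satisfied on its face — the seller is a natural person; a current Class 2 Approval is held. But: (g) operates against (c): some sales are to a restaurant for resale. (h) is inapplicable (the reference index is 353, not below 341), so (g) stands. (c) is therefore removed.
Exception (d): an ingredient notice is displayed; items are individually labelled — every condition holds. Turning to paragraphs (n)–(o): (n) operates against (d): a current General Exemption Letter is held. (o), which would lift (n), does not operate here — the qualifying period is 110 days, not under 110 days. Exception (d) does not apply.
Exception (e) does not apply: the Tier 1 Approval is not current.
No exception is made out. Hana falls within the general rule.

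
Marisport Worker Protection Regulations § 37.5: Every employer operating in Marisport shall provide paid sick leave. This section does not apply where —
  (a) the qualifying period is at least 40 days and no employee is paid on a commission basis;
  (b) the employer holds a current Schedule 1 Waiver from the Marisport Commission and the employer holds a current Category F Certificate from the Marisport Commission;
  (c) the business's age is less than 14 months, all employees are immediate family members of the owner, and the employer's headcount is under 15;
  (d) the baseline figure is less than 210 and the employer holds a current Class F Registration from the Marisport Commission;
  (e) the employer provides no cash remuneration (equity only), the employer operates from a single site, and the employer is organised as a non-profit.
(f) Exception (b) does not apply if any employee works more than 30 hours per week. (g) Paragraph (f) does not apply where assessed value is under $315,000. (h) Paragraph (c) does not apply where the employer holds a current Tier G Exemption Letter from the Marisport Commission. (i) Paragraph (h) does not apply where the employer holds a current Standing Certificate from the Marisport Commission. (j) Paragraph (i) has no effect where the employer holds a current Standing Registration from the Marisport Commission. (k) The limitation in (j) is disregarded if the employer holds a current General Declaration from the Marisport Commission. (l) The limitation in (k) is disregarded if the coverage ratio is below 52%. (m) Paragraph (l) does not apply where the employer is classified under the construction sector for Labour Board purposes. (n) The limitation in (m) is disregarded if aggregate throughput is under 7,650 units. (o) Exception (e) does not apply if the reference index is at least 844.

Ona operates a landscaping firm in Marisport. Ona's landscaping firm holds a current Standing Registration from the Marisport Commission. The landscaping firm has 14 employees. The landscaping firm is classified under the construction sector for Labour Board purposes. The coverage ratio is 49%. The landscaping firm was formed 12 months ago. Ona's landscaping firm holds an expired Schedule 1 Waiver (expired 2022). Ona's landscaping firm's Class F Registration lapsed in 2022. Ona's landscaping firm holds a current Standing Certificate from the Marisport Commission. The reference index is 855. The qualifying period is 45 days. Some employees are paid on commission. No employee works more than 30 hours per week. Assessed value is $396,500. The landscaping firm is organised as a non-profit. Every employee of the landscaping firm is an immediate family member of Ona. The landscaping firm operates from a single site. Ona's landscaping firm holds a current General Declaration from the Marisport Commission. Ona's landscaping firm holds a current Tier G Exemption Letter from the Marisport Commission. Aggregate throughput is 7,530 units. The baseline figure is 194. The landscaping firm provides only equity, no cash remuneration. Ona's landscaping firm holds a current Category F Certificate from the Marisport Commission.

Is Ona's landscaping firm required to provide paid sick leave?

Exception (a) fails — some employees are paid on commission.
Exception (b) does not apply: there is no Schedule 1 Waiver in force.
Exception (c)'s conditions are all satisfied: the business's age is 12 months, less than the 14 months limit; every employee is an immediate family member; the employer's headcount is 14, under the 15 limit. However, paragraphs (h)–(n) must be considered: (h) operates against (c): a current Tier G Exemption Letter is held. (i) is engaged (a current Standing Certificate is held), but is overridden by (j): (j) operates against (i): a current Standing Registration is held. (k) applies (a current General Declaration is held), but is itself disapplied by (l): (l) operates against (k): the coverage ratio is 49%, below the 52% limit. (m) would limit (l) — the landscaping firm is classified under the construction sector — but (n) sets (m) aside: (n) operates — aggregate throughput is 7,530 units, under the 7,650 units limit. So (c) is unavailable.
Exception (d) does not apply: there is no Class F Registration in force.
Exception (e)'s conditions are all satisfied: remuneration is equity-only; the employer operates from a single site; the employer is a non-profit. However, paragraph (o) must be considered: (o) applies — the reference index is 855, meeting the 844 threshold. So (e) is unavailable.
No exception displaces § 37.5.

Yes — Ona's landscaping firm must provide paid sick leave.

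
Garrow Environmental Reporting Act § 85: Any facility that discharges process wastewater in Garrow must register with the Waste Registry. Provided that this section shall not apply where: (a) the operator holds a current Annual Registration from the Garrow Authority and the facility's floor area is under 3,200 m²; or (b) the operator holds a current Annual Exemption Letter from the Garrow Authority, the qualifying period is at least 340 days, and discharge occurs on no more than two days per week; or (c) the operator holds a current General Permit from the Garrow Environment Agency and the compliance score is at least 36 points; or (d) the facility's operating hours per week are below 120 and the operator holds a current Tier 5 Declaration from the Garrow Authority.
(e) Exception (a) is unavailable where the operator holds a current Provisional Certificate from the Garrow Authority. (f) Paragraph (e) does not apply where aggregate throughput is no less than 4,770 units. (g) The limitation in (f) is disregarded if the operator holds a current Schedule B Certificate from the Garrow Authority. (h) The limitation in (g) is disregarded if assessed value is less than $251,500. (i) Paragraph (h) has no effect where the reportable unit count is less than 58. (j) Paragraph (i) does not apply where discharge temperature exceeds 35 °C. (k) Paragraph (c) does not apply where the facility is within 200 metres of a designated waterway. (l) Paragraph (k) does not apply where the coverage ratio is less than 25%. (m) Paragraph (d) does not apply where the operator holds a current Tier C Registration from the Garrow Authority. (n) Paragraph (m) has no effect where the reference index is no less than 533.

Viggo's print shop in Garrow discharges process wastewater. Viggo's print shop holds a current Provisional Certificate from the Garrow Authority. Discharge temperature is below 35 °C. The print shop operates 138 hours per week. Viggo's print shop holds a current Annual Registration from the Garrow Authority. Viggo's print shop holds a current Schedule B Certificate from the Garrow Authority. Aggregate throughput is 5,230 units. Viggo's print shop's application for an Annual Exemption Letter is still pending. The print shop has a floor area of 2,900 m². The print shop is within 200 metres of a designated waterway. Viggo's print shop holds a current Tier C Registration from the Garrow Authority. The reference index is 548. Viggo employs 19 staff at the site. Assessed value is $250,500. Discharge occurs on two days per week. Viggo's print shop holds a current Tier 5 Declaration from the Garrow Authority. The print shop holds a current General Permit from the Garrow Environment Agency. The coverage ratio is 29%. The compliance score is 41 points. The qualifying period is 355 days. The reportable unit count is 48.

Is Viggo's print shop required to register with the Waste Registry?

Exception (a)'s conditions are all satisfied: a current Annual Registration is held; the facility's floor area is 2,900 m², under the 3,200 m² limit. But applying paragraphs (e)–(j): (e) operates against (a): a current Provisional Certificate is held. (f) operates (aggregate throughput is 5,230 units, meeting the 4,770 units threshold), but is displaced by (g): (g) is engaged — a current Schedule B Certificate is held. (h) is triggered (assessed value is $250,500, less than the $251,500 limit), but is displaced by (i): (i) operates against (h): the reportable unit count is 48, less than the 58 limit. (j) does not operate here (discharge temperature is below 35 °C), so (i) stands. (a) is therefore removed.
Exception (b) requires that the operator holds a current Annual Exemption Letter from the Garrow Authority; but the Annual Exemption Letter is not current, so (b) is unavailable.
Exception (c) is satisfied on its face — a current General Permit is held; the compliance score is 41 points, meeting the 36 points threshold. But: (k) applies — the print shop is within 200 m of a designated waterway. (l), which would lift (k), does not operate here — the coverage ratio is 29%, not less than 25%. Exception (c) does not apply.
Exception (d) does not apply: the facility's operating hours per week are 138, not below 120.
None of the exceptions is available; § 85 applies in full.

Yes — Viggo's print shop must register with the Waste Registry.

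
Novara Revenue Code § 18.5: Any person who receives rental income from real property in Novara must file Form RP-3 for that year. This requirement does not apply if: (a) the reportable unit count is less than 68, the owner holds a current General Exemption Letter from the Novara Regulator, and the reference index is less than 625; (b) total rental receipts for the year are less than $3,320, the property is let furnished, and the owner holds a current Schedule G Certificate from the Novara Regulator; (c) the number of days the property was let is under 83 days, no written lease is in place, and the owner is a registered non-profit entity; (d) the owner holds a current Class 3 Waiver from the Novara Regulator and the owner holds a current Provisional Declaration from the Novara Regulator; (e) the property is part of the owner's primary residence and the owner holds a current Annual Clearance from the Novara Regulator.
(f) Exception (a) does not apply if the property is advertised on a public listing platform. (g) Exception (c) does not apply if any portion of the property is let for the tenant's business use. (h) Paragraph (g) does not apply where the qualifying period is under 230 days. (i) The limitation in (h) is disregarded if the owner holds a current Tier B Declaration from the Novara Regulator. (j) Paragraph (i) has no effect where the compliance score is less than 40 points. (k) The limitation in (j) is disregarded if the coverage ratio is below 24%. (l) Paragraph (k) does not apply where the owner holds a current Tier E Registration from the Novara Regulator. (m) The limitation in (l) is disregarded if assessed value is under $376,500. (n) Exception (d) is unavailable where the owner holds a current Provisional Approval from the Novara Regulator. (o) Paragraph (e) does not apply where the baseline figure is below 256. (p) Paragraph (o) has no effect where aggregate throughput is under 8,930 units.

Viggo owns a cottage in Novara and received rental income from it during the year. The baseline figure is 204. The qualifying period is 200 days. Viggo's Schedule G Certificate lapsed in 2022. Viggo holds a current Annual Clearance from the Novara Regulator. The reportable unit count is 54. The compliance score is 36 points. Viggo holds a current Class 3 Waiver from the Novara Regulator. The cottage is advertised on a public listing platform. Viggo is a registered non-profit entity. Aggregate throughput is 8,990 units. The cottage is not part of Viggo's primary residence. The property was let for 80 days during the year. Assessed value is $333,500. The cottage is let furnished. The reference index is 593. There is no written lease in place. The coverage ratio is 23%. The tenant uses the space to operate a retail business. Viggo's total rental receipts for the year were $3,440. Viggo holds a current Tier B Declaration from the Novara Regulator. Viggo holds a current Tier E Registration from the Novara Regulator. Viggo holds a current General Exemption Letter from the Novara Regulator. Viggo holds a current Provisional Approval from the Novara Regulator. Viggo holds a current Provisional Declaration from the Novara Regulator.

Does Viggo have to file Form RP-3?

Yes — Viggo must file Form RP-3.

All of (a)'s requirements are met (the reportable unit count is 54, less than the 68 limit; a current General Exemption Letter is held; the reference index is 593, less than the 625 limit). But applying paragraph (f): (f) is engaged — the property is publicly advertised. Exception (a) does not apply.
Exception (b) fails — total rental receipts for the year are $3,440, not less than $3,320.
Exception (c) is satisfied on its face — the number of days the property was let is 80 days, under the 83 days limit; there is no written lease; Viggo is a registered non-profit. Turning to paragraphs (g)–(m): (g) operates against (c): the space is let for business use. (h) is engaged (the qualifying period is 200 days, under the 230 days limit), but is overridden by (i): (i) operates against (h): a current Tier B Declaration is held. (j) would limit (i) — the compliance score is 36 points, less than the 40 points limit — but (k) sets (j) aside: (k) operates against (j): the coverage ratio is 23%, below the 24% limit. (l) is triggered (a current Tier E Registration is held), but is displaced by (m): (m) operates against (l): assessed value is $333,500, under the $376,500 limit. So (c) is unavailable.
Exception (d): a current Class 3 Waiver is held; a current Provisional Declaration is held — every condition holds. But applying paragraph (n): (n) operates against (d): a current Provisional Approval is held. So (d) is unavailable.
Exception (e) requires that the property is part of the owner's primary residence; but the cottage is not part of the primary residence, so (e) is unavailable.
Every exception is unavailable, so the rule governs.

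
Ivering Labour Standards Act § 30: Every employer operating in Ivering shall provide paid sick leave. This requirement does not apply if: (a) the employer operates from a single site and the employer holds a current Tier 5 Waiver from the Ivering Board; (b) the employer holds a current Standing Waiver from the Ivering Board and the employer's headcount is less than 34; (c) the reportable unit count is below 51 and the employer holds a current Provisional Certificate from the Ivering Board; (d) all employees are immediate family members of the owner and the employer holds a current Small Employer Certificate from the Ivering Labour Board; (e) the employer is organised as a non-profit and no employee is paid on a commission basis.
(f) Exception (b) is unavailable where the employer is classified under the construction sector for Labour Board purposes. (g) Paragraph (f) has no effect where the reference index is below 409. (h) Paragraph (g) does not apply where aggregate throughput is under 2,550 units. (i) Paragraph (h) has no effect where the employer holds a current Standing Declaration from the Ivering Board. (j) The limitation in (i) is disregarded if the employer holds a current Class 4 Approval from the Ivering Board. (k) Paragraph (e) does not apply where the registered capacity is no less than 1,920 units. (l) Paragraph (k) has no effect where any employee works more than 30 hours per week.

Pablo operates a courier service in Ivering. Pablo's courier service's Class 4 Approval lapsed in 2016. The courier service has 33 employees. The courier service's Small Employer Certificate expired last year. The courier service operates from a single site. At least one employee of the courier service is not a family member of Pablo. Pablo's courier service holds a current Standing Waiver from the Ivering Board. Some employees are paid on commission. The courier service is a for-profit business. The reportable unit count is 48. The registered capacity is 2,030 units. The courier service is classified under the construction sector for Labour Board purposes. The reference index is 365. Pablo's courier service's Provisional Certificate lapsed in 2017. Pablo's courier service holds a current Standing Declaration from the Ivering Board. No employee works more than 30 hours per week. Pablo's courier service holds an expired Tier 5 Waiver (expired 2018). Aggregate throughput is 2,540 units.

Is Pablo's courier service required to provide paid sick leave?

Exception (a) requires that the employer holds a current Tier 5 Waiver from the Ivering Board; but there is no Tier 5 Waiver in force, so (a) is unavailable.
Exception (b)'s conditions are all satisfied: a current Standing Waiver is held; the employer's headcount is 33, less than the 34 limit. As to paragraphs (f)–(j): (f) applies (the courier service is classified under the construction sector), but is overridden by (g): (g) is engaged — the reference index is 365, below the 409 limit. (h) operates (aggregate throughput is 2,540 units, under the 2,550 units limit), but is itself disapplied by (i): (i) applies — a current Standing Declaration is held. (j) does not operate here (there is no Class 4 Approval in force), so (i) stands. So (b) applies.
Exception (c) fails — there is no Provisional Certificate in force.
Exception (d) fails — at least one employee is not a family member.
Exception (e) requires that the employer is organised as a non-profit; but the employer is for-profit, so (e) is unavailable.

No — exception (b) applies; Pablo's courier service is not required to provide paid sick leave.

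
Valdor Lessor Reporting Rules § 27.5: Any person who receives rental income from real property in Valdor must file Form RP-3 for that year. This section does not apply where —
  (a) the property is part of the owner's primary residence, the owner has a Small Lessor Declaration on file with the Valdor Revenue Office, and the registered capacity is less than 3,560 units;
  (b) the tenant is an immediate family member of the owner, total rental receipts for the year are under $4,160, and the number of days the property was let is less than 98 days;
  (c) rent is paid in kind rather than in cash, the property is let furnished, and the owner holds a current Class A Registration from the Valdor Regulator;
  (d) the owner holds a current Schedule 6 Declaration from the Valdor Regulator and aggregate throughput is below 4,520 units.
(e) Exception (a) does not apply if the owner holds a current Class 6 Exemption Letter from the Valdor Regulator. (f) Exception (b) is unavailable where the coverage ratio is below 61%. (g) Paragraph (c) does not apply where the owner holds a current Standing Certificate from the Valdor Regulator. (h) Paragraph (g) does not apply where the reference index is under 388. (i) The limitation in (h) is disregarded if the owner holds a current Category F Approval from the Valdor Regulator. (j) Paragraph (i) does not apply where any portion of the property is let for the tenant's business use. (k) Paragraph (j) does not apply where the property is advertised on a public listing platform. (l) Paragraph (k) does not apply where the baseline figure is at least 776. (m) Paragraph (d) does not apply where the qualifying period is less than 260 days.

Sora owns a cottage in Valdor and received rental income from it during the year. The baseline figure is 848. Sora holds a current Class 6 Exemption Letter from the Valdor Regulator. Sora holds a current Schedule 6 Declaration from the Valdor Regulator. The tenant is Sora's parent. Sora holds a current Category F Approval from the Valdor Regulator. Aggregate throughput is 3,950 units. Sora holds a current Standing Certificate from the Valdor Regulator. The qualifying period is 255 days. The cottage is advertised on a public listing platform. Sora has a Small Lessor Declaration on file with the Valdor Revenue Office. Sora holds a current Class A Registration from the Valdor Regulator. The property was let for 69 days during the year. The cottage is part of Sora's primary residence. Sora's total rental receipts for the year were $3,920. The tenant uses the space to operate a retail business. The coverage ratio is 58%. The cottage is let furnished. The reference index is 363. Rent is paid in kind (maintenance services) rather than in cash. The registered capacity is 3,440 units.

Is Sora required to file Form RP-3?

No — exception (c) applies; Sora is not required to file Form RP-3.

All of (a)'s requirements are met (the cottage is part of the primary residence; a Small Lessor Declaration is on file; the registered capacity is 3,440 units, less than the 3,560 units limit). However, paragraph (e) must be considered: (e) operates against (a): a current Class 6 Exemption Letter is held. Exception (a) does not apply.
Exception (b): the tenant is an immediate family member; total rental receipts for the year are $3,920, under the $4,160 limit; the number of days the property was let is 69 days, less than the 98 days limit — every condition holds. But applying paragraph (f): (f) operates against (b): the coverage ratio is 58%, below the 61% limit. (b) is therefore removed.
Exception (c) is satisfied on its face — rent is paid in kind; the property is let furnished; a current Class A Registration is held. Applying paragraphs (g)–(l): (g) applies (a current Standing Certificate is held), but is displaced by (h): (h) operates against (g): the reference index is 363, under the 388 limit. (i) would limit (h) — a current Category F Approval is held — but (j) sets (i) aside: (j) operates against (i): the space is let for business use. (k) operates (the property is publicly advertised), but is itself disapplied by (l): (l) operates against (k): the baseline figure is 848, meeting the 776 threshold. Exception (c) stands.
Exception (d) is satisfied on its face — a current Schedule 6 Declaration is held; aggregate throughput is 3,950 units, below the 4,520 units limit. But: (m) is engaged — the qualifying period is 255 days, less than the 260 days limit. So (d) is unavailable.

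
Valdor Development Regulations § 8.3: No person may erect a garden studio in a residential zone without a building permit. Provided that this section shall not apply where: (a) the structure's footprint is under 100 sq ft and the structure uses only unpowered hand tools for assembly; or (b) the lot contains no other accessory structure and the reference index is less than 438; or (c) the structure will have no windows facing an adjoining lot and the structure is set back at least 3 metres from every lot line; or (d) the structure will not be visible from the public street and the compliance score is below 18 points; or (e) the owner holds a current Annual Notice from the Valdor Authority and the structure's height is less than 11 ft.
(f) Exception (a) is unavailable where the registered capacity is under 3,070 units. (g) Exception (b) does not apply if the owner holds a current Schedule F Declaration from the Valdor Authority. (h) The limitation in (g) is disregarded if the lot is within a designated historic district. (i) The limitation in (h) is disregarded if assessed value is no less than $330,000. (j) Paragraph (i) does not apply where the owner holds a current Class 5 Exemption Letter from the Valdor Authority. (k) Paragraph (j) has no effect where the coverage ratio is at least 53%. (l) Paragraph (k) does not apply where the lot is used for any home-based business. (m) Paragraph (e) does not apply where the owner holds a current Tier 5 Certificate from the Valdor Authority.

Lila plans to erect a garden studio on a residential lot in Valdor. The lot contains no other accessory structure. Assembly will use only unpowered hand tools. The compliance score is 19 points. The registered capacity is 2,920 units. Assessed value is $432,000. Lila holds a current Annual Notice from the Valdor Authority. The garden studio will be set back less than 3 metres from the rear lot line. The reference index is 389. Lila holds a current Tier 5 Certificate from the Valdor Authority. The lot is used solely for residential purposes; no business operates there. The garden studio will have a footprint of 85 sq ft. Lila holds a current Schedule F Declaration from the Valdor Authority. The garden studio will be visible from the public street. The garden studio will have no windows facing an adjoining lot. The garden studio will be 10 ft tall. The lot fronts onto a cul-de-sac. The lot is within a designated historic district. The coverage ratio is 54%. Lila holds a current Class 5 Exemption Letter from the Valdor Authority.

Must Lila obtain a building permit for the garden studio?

Yes — Lila must obtain a building permit.

All of (a)'s requirements are met (the structure's footprint is 85 sq ft, under the 100 sq ft limit; assembly uses only hand tools). But applying paragraph (f): (f) operates against (a): the registered capacity is 2,920 units, under the 3,070 units limit. Exception (a) does not apply.
Exception (b)'s conditions are all satisfied: the lot has no other accessory structure; the reference index is 389, less than the 438 limit. But: (g) operates against (b): a current Schedule F Declaration is held. (h) is engaged (the lot is in a historic district), but is set aside by (i): (i) operates against (h): assessed value is $432,000, meeting the $330,000 threshold. (j) would limit (i) — a current Class 5 Exemption Letter is held — but (k) sets (j) aside: (k) operates against (j): the coverage ratio is 54%, meeting the 53% threshold. (l) is not triggered (the lot is solely residential), so (k) stands. So (b) is unavailable.
Exception (c) fails — the rear setback is under 3 m.
Exception (d) requires that the structure will not be visible from the public street; but the structure will be visible from the street, so (d) is unavailable.
All of (e)'s requirements are met (a current Annual Notice is held; the structure's height is 10 ft, less than the 11 ft limit). However, paragraph (m) must be considered: (m) operates against (e): a current Tier 5 Certificate is held. (e) is therefore removed.
None of the exceptions is available; § 8.3 applies in full.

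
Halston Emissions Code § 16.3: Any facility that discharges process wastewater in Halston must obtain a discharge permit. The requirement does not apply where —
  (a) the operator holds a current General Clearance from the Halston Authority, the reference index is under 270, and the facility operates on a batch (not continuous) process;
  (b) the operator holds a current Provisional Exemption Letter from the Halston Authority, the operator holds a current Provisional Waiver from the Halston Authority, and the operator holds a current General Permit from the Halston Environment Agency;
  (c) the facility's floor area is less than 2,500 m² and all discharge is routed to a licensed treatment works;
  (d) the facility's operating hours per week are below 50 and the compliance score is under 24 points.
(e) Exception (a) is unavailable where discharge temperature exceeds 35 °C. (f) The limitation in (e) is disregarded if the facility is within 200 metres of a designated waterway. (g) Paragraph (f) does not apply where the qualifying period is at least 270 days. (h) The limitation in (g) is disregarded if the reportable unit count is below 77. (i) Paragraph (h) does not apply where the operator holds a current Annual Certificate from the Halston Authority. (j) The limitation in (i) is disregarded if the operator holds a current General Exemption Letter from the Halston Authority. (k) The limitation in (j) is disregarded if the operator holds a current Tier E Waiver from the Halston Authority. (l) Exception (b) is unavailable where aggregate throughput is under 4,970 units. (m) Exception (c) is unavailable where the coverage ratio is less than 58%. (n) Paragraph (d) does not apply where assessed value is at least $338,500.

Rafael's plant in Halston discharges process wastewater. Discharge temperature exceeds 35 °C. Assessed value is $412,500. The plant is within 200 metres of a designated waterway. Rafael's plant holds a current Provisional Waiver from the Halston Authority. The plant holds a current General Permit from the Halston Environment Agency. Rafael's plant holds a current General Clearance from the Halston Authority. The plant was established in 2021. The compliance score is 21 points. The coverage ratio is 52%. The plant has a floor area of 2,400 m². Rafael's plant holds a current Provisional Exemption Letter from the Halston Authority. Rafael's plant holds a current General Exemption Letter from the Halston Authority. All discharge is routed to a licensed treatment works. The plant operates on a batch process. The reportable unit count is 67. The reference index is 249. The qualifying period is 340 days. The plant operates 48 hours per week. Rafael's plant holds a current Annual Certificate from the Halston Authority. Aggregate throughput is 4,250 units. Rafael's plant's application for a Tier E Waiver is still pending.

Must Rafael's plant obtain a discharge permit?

No — exception (a) applies; Rafael's plant is not required to obtain a discharge permit.

Exception (a): a current General Clearance is held; the reference index is 249, under the 270 limit; the facility operates on a batch process — every condition holds. Applying paragraphs (e)–(k): (e) applies (discharge temperature exceeds 35 °C), but is overridden by (f): (f) operates against (e): the plant is within 200 m of a designated waterway. (g) applies (the qualifying period is 340 days, meeting the 270 days threshold), but is itself disapplied by (h): (h) operates against (g): the reportable unit count is 67, below the 77 limit. (i) would limit (h) — a current Annual Certificate is held — but (j) sets (i) aside: (j) operates — a current General Exemption Letter is held. (k) is not triggered (no current Tier E Waiver is held), so (j) stands. So (a) applies.
Exception (b)'s conditions are all satisfied: a current Provisional Exemption Letter is held; a current Provisional Waiver is held; a current General Permit is held. But: (l) applies — aggregate throughput is 4,250 units, under the 4,970 units limit. Exception (b) does not apply.
All of (c)'s requirements are met (the facility's floor area is 2,400 m², less than the 2,500 m² limit; discharge is routed to a licensed treatment works). Turning to paragraph (m): (m) operates — the coverage ratio is 52%, less than the 58% limit. Exception (c) does not apply.
All of (d)'s requirements are met (the facility's operating hours per week are 48, below the 50 limit; the compliance score is 21 points, under the 24 points limit). But applying paragraph (n): (n) applies — assessed value is $412,500, meeting the $338,500 threshold. Exception (d) does not apply.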